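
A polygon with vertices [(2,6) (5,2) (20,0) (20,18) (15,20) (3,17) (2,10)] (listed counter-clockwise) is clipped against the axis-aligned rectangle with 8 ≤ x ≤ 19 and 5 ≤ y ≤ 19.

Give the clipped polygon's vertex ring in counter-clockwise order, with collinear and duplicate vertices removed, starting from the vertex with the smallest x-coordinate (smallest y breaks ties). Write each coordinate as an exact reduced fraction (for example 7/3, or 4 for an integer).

Clipped polygon: [(8,5) (19,5) (19,92/5) (35/2,19) (11,19) (8,73/4)]

1. After x ≥ 8: [(8,8/5) (20,0) (20,18) (15,20) (8,73/4)]
2. After x ≤ 19: [(8,8/5) (19,2/15) (19,92/5) (15,20) (8,73/4)]
3. After y ≥ 5: [(8,5) (19,5) (19,92/5) (15,20) (8,73/4)]
4. After y ≤ 19: [(8,5) (19,5) (19,92/5) (35/2,19) (11,19) (8,73/4)]
5. Canonical ring: [(8,5) (19,5) (19,92/5) (35/2,19) (11,19) (8,73/4)]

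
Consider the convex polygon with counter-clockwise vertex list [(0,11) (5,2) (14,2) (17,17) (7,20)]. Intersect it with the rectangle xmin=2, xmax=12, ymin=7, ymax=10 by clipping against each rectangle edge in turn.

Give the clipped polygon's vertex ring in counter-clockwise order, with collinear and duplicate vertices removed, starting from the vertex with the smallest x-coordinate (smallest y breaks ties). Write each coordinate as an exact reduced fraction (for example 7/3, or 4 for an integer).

1. After x ≥ 2: [(2,95/7) (2,37/5) (5,2) (14,2) (17,17) (7,20)]
2. After x ≤ 12: [(2,95/7) (2,37/5) (5,2) (12,2) (12,37/2) (7,20)]
3. After y ≥ 7: [(2,95/7) (2,37/5) (20/9,7) (12,7) (12,37/2) (7,20)]
4. After y ≤ 10: [(2,10) (2,37/5) (20/9,7) (12,7) (12,10)]
5. Canonical ring: [(2,37/5) (20/9,7) (12,7) (12,10) (2,10)]

Clipped polygon: [(2,37/5) (20/9,7) (12,7) (12,10) (2,10)]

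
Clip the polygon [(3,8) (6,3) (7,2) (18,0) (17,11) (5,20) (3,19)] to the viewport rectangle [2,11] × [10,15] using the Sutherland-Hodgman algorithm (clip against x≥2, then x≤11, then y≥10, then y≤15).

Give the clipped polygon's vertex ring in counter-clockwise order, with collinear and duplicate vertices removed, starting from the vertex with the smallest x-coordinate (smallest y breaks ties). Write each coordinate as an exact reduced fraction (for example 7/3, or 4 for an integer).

1. After x ≥ 2: [(3,8) (6,3) (7,2) (18,0) (17,11) (5,20) (3,19)]
2. After x ≤ 11: [(3,8) (6,3) (7,2) (11,14/11) (11,31/2) (5,20) (3,19)]
3. After y ≥ 10: [(3,10) (11,10) (11,31/2) (5,20) (3,19)]
4. After y ≤ 15: [(3,15) (3,10) (11,10) (11,15)]
5. Canonical ring: [(3,10) (11,10) (11,15) (3,15)]

Clipped polygon: [(3,10) (11,10) (11,15) (3,15)]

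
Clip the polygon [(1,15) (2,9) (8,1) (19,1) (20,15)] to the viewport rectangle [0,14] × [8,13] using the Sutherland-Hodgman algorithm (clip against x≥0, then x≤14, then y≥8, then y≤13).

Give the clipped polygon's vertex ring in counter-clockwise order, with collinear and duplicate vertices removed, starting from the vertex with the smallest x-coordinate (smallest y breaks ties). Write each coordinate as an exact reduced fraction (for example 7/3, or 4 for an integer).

1. After x ≥ 0: [(1,15) (2,9) (8,1) (19,1) (20,15)]
2. After x ≤ 14: [(14,15) (1,15) (2,9) (8,1) (14,1)]
3. After y ≥ 8: [(14,8) (14,15) (1,15) (2,9) (11/4,8)]
4. After y ≤ 13: [(14,8) (14,13) (4/3,13) (2,9) (11/4,8)]
5. Canonical ring: [(4/3,13) (2,9) (11/4,8) (14,8) (14,13)]

Clipped polygon: [(4/3,13) (2,9) (11/4,8) (14,8) (14,13)]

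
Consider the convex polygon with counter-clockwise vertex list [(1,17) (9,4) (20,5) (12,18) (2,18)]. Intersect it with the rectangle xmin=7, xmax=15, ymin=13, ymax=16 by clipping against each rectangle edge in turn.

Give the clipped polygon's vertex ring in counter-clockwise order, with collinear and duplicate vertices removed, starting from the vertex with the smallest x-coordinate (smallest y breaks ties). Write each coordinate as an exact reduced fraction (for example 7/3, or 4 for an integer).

1. After x ≥ 7: [(7,29/4) (9,4) (20,5) (12,18) (7,18)]
2. After x ≤ 15: [(7,29/4) (9,4) (15,50/11) (15,105/8) (12,18) (7,18)]
3. After y ≥ 13: [(7,13) (15,13) (15,105/8) (12,18) (7,18)]
4. After y ≤ 16: [(7,16) (7,13) (15,13) (15,105/8) (172/13,16)]
5. Canonical ring: [(7,13) (15,13) (15,105/8) (172/13,16) (7,16)]

Clipped polygon: [(7,13) (15,13) (15,105/8) (172/13,16) (7,16)]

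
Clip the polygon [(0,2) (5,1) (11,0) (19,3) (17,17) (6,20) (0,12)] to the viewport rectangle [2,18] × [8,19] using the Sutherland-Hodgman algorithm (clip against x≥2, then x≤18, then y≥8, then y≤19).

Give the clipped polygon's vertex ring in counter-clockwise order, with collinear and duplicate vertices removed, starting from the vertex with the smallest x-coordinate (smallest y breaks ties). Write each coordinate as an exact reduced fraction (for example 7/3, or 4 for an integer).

Clipped polygon: [(2,8) (18,8) (18,10) (17,17) (29/3,19) (21/4,19) (2,44/3)]

1. After x ≥ 2: [(2,8/5) (5,1) (11,0) (19,3) (17,17) (6,20) (2,44/3)]
2. After x ≤ 18: [(2,8/5) (5,1) (11,0) (18,21/8) (18,10) (17,17) (6,20) (2,44/3)]
3. After y ≥ 8: [(2,8) (18,8) (18,10) (17,17) (6,20) (2,44/3)]
4. After y ≤ 19: [(2,8) (18,8) (18,10) (17,17) (29/3,19) (21/4,19) (2,44/3)]
5. Canonical ring: [(2,8) (18,8) (18,10) (17,17) (29/3,19) (21/4,19) (2,44/3)]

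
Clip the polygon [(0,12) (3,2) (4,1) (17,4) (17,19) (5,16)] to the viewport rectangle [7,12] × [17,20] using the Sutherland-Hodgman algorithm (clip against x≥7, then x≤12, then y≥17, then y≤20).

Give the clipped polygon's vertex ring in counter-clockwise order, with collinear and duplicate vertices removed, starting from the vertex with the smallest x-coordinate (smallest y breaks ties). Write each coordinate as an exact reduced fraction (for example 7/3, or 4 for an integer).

Clipped polygon: [(9,17) (12,17) (12,71/4)]

1. After x ≥ 7: [(7,22/13) (17,4) (17,19) (7,33/2)]
2. After x ≤ 12: [(7,22/13) (12,37/13) (12,71/4) (7,33/2)]
3. After y ≥ 17: [(12,17) (12,71/4) (9,17)]
4. After y ≤ 20: [(12,17) (12,71/4) (9,17)]
5. Canonical ring: [(9,17) (12,17) (12,71/4)]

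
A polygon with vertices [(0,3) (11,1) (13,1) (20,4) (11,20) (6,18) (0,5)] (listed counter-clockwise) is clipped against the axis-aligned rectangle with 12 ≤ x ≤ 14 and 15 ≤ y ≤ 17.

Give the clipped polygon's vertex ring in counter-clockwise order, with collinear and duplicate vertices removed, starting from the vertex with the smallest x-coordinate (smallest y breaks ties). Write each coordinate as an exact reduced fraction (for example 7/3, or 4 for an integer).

1. After x ≥ 12: [(12,1) (13,1) (20,4) (12,164/9)]
2. After x ≤ 14: [(12,1) (13,1) (14,10/7) (14,44/3) (12,164/9)]
3. After y ≥ 15: [(12,15) (221/16,15) (12,164/9)]
4. After y ≤ 17: [(12,17) (12,15) (221/16,15) (203/16,17)]
5. Canonical ring: [(12,15) (221/16,15) (203/16,17) (12,17)]

Clipped polygon: [(12,15) (221/16,15) (203/16,17) (12,17)]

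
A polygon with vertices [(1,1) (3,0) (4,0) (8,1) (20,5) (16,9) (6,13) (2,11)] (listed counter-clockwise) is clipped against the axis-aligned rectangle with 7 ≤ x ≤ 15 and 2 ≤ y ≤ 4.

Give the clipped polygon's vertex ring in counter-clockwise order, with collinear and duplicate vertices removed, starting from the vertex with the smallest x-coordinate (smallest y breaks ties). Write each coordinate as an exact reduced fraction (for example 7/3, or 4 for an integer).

1. After x ≥ 7: [(7,3/4) (8,1) (20,5) (16,9) (7,63/5)]
2. After x ≤ 15: [(7,3/4) (8,1) (15,10/3) (15,47/5) (7,63/5)]
3. After y ≥ 2: [(7,2) (11,2) (15,10/3) (15,47/5) (7,63/5)]
4. After y ≤ 4: [(7,4) (7,2) (11,2) (15,10/3) (15,4)]
5. Canonical ring: [(7,2) (11,2) (15,10/3) (15,4) (7,4)]

Clipped polygon: [(7,2) (11,2) (15,10/3) (15,4) (7,4)]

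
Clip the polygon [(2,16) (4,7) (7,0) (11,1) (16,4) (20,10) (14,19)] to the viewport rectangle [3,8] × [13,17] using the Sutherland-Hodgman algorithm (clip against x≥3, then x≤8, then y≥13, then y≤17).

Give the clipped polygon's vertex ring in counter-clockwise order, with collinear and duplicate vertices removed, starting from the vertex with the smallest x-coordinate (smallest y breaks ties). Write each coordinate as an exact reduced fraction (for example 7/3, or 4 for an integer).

1. After x ≥ 3: [(3,65/4) (3,23/2) (4,7) (7,0) (11,1) (16,4) (20,10) (14,19)]
2. After x ≤ 8: [(8,35/2) (3,65/4) (3,23/2) (4,7) (7,0) (8,1/4)]
3. After y ≥ 13: [(8,13) (8,35/2) (3,65/4) (3,13)]
4. After y ≤ 17: [(8,13) (8,17) (6,17) (3,65/4) (3,13)]
5. Canonical ring: [(3,13) (8,13) (8,17) (6,17) (3,65/4)]

Clipped polygon: [(3,13) (8,13) (8,17) (6,17) (3,65/4)]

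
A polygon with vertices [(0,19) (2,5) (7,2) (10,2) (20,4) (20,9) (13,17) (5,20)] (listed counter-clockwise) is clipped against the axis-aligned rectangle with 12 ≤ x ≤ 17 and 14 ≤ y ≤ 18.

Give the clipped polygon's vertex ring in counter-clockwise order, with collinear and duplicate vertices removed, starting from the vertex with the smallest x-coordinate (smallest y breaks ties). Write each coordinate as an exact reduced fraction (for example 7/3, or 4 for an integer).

1. After x ≥ 12: [(12,12/5) (20,4) (20,9) (13,17) (12,139/8)]
2. After x ≤ 17: [(12,12/5) (17,17/5) (17,87/7) (13,17) (12,139/8)]
3. After y ≥ 14: [(12,14) (125/8,14) (13,17) (12,139/8)]
4. After y ≤ 18: [(12,14) (125/8,14) (13,17) (12,139/8)]
5. Canonical ring: [(12,14) (125/8,14) (13,17) (12,139/8)]

Clipped polygon: [(12,14) (125/8,14) (13,17) (12,139/8)]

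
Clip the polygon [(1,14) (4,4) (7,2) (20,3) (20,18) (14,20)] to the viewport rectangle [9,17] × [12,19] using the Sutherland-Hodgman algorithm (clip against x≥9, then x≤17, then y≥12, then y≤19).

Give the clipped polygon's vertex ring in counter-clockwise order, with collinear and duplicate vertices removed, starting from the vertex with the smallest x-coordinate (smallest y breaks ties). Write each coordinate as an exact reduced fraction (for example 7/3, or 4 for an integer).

Clipped polygon: [(9,12) (17,12) (17,19) (71/6,19) (9,230/13)]

1. After x ≥ 9: [(9,230/13) (9,28/13) (20,3) (20,18) (14,20)]
2. After x ≤ 17: [(9,230/13) (9,28/13) (17,36/13) (17,19) (14,20)]
3. After y ≥ 12: [(9,230/13) (9,12) (17,12) (17,19) (14,20)]
4. After y ≤ 19: [(71/6,19) (9,230/13) (9,12) (17,12) (17,19) (17,19)]
5. Canonical ring: [(9,12) (17,12) (17,19) (71/6,19) (9,230/13)]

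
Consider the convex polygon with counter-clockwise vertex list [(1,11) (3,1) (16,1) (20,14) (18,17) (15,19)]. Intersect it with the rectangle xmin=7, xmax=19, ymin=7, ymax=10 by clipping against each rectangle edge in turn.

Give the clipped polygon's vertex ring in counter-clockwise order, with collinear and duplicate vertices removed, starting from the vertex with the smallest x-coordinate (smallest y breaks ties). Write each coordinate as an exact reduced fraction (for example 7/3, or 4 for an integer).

Clipped polygon: [(7,7) (232/13,7) (244/13,10) (7,10)]

1. After x ≥ 7: [(7,101/7) (7,1) (16,1) (20,14) (18,17) (15,19)]
2. After x ≤ 19: [(7,101/7) (7,1) (16,1) (19,43/4) (19,31/2) (18,17) (15,19)]
3. After y ≥ 7: [(7,101/7) (7,7) (232/13,7) (19,43/4) (19,31/2) (18,17) (15,19)]
4. After y ≤ 10: [(7,10) (7,7) (232/13,7) (244/13,10)]
5. Canonical ring: [(7,7) (232/13,7) (244/13,10) (7,10)]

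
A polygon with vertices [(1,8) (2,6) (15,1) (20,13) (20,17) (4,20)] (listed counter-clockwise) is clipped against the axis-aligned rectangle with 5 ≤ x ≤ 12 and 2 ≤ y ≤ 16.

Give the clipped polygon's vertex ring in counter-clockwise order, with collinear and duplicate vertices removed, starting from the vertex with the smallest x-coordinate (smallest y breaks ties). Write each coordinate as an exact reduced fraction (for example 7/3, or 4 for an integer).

1. After x ≥ 5: [(5,63/13) (15,1) (20,13) (20,17) (5,317/16)]
2. After x ≤ 12: [(5,63/13) (12,28/13) (12,37/2) (5,317/16)]
3. After y ≥ 2: [(5,63/13) (12,28/13) (12,37/2) (5,317/16)]
4. After y ≤ 16: [(5,16) (5,63/13) (12,28/13) (12,16)]
5. Canonical ring: [(5,63/13) (12,28/13) (12,16) (5,16)]

Clipped polygon: [(5,63/13) (12,28/13) (12,16) (5,16)]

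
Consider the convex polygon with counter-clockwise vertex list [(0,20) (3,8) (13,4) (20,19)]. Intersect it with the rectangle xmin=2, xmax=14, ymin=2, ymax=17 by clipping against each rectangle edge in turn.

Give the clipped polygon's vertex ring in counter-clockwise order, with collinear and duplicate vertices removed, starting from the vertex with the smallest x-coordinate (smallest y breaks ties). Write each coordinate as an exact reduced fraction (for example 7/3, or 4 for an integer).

Clipped polygon: [(2,12) (3,8) (13,4) (14,43/7) (14,17) (2,17)]

1. After x ≥ 2: [(2,199/10) (2,12) (3,8) (13,4) (20,19)]
2. After x ≤ 14: [(14,193/10) (2,199/10) (2,12) (3,8) (13,4) (14,43/7)]
3. After y ≥ 2: [(14,193/10) (2,199/10) (2,12) (3,8) (13,4) (14,43/7)]
4. After y ≤ 17: [(14,17) (2,17) (2,12) (3,8) (13,4) (14,43/7)]
5. Canonical ring: [(2,12) (3,8) (13,4) (14,43/7) (14,17) (2,17)]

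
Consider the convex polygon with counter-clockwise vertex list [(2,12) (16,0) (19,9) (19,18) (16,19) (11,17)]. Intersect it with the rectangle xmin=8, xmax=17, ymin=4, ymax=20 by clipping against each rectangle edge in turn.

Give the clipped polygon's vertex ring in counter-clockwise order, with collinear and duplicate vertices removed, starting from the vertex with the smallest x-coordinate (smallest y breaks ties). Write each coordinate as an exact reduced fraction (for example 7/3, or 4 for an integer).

Clipped polygon: [(8,48/7) (34/3,4) (17,4) (17,56/3) (16,19) (11,17) (8,46/3)]

1. After x ≥ 8: [(8,46/3) (8,48/7) (16,0) (19,9) (19,18) (16,19) (11,17)]
2. After x ≤ 17: [(8,46/3) (8,48/7) (16,0) (17,3) (17,56/3) (16,19) (11,17)]
3. After y ≥ 4: [(8,46/3) (8,48/7) (34/3,4) (17,4) (17,56/3) (16,19) (11,17)]
4. After y ≤ 20: [(8,46/3) (8,48/7) (34/3,4) (17,4) (17,56/3) (16,19) (11,17)]
5. Canonical ring: [(8,48/7) (34/3,4) (17,4) (17,56/3) (16,19) (11,17) (8,46/3)]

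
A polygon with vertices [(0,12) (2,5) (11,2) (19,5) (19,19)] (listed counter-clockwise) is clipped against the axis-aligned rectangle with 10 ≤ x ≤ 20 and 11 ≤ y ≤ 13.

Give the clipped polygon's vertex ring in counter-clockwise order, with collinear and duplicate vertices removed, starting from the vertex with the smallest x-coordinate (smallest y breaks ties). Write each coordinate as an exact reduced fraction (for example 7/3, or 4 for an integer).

Clipped polygon: [(10,11) (19,11) (19,13) (10,13)]

1. After x ≥ 10: [(10,298/19) (10,7/3) (11,2) (19,5) (19,19)]
2. After x ≤ 20: [(10,298/19) (10,7/3) (11,2) (19,5) (19,19)]
3. After y ≥ 11: [(10,298/19) (10,11) (19,11) (19,19)]
4. After y ≤ 13: [(10,13) (10,11) (19,11) (19,13)]
5. Canonical ring: [(10,11) (19,11) (19,13) (10,13)]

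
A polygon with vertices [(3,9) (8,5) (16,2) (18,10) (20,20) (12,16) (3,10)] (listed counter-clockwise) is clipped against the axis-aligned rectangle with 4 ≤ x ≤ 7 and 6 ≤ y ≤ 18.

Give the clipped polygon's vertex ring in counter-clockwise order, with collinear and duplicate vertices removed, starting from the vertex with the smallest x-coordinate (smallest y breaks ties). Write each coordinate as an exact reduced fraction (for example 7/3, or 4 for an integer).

Clipped polygon: [(4,41/5) (27/4,6) (7,6) (7,38/3) (4,32/3)]

1. After x ≥ 4: [(4,41/5) (8,5) (16,2) (18,10) (20,20) (12,16) (4,32/3)]
2. After x ≤ 7: [(4,41/5) (7,29/5) (7,38/3) (4,32/3)]
3. After y ≥ 6: [(4,41/5) (27/4,6) (7,6) (7,38/3) (4,32/3)]
4. After y ≤ 18: [(4,41/5) (27/4,6) (7,6) (7,38/3) (4,32/3)]
5. Canonical ring: [(4,41/5) (27/4,6) (7,6) (7,38/3) (4,32/3)]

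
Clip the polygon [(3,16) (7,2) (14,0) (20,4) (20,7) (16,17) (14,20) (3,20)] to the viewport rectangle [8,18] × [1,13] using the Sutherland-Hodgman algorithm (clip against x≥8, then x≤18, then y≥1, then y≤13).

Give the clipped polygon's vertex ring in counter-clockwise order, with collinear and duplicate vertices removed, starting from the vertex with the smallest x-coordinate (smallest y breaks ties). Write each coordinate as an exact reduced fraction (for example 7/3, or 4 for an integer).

1. After x ≥ 8: [(8,12/7) (14,0) (20,4) (20,7) (16,17) (14,20) (8,20)]
2. After x ≤ 18: [(8,12/7) (14,0) (18,8/3) (18,12) (16,17) (14,20) (8,20)]
3. After y ≥ 1: [(8,12/7) (21/2,1) (31/2,1) (18,8/3) (18,12) (16,17) (14,20) (8,20)]
4. After y ≤ 13: [(8,13) (8,12/7) (21/2,1) (31/2,1) (18,8/3) (18,12) (88/5,13)]
5. Canonical ring: [(8,12/7) (21/2,1) (31/2,1) (18,8/3) (18,12) (88/5,13) (8,13)]

Clipped polygon: [(8,12/7) (21/2,1) (31/2,1) (18,8/3) (18,12) (88/5,13) (8,13)]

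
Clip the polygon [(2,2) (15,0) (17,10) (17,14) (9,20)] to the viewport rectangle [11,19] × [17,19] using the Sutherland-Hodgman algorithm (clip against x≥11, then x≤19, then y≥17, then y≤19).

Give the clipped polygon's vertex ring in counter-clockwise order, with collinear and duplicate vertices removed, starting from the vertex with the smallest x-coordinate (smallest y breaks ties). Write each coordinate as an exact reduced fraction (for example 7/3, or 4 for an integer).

1. After x ≥ 11: [(11,8/13) (15,0) (17,10) (17,14) (11,37/2)]
2. After x ≤ 19: [(11,8/13) (15,0) (17,10) (17,14) (11,37/2)]
3. After y ≥ 17: [(11,17) (13,17) (11,37/2)]
4. After y ≤ 19: [(11,17) (13,17) (11,37/2)]
5. Canonical ring: [(11,17) (13,17) (11,37/2)]

Clipped polygon: [(11,17) (13,17) (11,37/2)]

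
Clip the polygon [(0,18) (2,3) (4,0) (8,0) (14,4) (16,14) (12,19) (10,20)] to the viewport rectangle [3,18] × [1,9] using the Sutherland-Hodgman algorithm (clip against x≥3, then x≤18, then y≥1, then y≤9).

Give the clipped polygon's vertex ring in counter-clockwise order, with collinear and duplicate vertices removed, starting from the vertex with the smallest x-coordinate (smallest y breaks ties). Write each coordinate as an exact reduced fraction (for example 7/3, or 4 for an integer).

Clipped polygon: [(3,3/2) (10/3,1) (19/2,1) (14,4) (15,9) (3,9)]

1. After x ≥ 3: [(3,93/5) (3,3/2) (4,0) (8,0) (14,4) (16,14) (12,19) (10,20)]
2. After x ≤ 18: [(3,93/5) (3,3/2) (4,0) (8,0) (14,4) (16,14) (12,19) (10,20)]
3. After y ≥ 1: [(3,93/5) (3,3/2) (10/3,1) (19/2,1) (14,4) (16,14) (12,19) (10,20)]
4. After y ≤ 9: [(3,9) (3,3/2) (10/3,1) (19/2,1) (14,4) (15,9)]
5. Canonical ring: [(3,3/2) (10/3,1) (19/2,1) (14,4) (15,9) (3,9)]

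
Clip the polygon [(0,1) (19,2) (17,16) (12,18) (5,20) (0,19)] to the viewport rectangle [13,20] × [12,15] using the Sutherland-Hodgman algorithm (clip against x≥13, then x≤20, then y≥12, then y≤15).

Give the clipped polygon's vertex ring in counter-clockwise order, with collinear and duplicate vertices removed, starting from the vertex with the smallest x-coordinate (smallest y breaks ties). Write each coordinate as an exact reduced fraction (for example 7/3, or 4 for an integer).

Clipped polygon: [(13,12) (123/7,12) (120/7,15) (13,15)]

1. After x ≥ 13: [(13,32/19) (19,2) (17,16) (13,88/5)]
2. After x ≤ 20: [(13,32/19) (19,2) (17,16) (13,88/5)]
3. After y ≥ 12: [(13,12) (123/7,12) (17,16) (13,88/5)]
4. After y ≤ 15: [(13,15) (13,12) (123/7,12) (120/7,15)]
5. Canonical ring: [(13,12) (123/7,12) (120/7,15) (13,15)]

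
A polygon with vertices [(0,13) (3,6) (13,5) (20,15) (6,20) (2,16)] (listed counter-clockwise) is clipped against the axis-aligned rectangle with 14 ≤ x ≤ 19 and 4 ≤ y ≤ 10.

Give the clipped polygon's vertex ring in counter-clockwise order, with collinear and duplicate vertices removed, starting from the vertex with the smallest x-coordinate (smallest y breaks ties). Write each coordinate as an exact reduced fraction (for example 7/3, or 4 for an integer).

1. After x ≥ 14: [(14,45/7) (20,15) (14,120/7)]
2. After x ≤ 19: [(14,45/7) (19,95/7) (19,215/14) (14,120/7)]
3. After y ≥ 4: [(14,45/7) (19,95/7) (19,215/14) (14,120/7)]
4. After y ≤ 10: [(14,10) (14,45/7) (33/2,10)]
5. Canonical ring: [(14,45/7) (33/2,10) (14,10)]

Clipped polygon: [(14,45/7) (33/2,10) (14,10)]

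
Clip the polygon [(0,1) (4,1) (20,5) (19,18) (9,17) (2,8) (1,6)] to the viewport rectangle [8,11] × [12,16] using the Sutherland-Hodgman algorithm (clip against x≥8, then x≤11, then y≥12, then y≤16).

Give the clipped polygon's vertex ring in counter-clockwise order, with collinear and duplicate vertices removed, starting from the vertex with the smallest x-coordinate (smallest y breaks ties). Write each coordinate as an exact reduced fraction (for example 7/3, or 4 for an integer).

1. After x ≥ 8: [(8,2) (20,5) (19,18) (9,17) (8,110/7)]
2. After x ≤ 11: [(8,2) (11,11/4) (11,86/5) (9,17) (8,110/7)]
3. After y ≥ 12: [(8,12) (11,12) (11,86/5) (9,17) (8,110/7)]
4. After y ≤ 16: [(8,12) (11,12) (11,16) (74/9,16) (8,110/7)]
5. Canonical ring: [(8,12) (11,12) (11,16) (74/9,16) (8,110/7)]

Clipped polygon: [(8,12) (11,12) (11,16) (74/9,16) (8,110/7)]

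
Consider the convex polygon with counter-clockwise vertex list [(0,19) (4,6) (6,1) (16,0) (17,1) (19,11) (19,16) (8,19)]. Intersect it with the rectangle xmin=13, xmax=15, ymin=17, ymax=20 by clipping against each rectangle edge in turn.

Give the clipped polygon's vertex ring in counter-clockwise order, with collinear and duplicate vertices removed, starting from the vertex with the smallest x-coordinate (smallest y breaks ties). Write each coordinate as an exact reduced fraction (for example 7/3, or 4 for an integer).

1. After x ≥ 13: [(13,3/10) (16,0) (17,1) (19,11) (19,16) (13,194/11)]
2. After x ≤ 15: [(13,3/10) (15,1/10) (15,188/11) (13,194/11)]
3. After y ≥ 17: [(13,17) (15,17) (15,188/11) (13,194/11)]
4. After y ≤ 20: [(13,17) (15,17) (15,188/11) (13,194/11)]
5. Canonical ring: [(13,17) (15,17) (15,188/11) (13,194/11)]

Clipped polygon: [(13,17) (15,17) (15,188/11) (13,194/11)]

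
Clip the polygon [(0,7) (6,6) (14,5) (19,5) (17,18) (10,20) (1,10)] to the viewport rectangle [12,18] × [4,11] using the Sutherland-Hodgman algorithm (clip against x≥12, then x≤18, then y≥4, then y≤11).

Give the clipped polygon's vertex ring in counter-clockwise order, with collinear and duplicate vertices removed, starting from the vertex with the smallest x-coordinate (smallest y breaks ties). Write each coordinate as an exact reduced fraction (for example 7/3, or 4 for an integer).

1. After x ≥ 12: [(12,21/4) (14,5) (19,5) (17,18) (12,136/7)]
2. After x ≤ 18: [(12,21/4) (14,5) (18,5) (18,23/2) (17,18) (12,136/7)]
3. After y ≥ 4: [(12,21/4) (14,5) (18,5) (18,23/2) (17,18) (12,136/7)]
4. After y ≤ 11: [(12,11) (12,21/4) (14,5) (18,5) (18,11)]
5. Canonical ring: [(12,21/4) (14,5) (18,5) (18,11) (12,11)]

Clipped polygon: [(12,21/4) (14,5) (18,5) (18,11) (12,11)]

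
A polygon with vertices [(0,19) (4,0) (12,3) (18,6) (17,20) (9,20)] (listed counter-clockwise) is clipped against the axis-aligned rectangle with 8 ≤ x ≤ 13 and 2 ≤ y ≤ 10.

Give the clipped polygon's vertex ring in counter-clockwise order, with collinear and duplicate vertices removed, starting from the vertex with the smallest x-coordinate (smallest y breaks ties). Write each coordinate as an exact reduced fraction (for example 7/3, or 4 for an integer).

1. After x ≥ 8: [(8,179/9) (8,3/2) (12,3) (18,6) (17,20) (9,20)]
2. After x ≤ 13: [(8,179/9) (8,3/2) (12,3) (13,7/2) (13,20) (9,20)]
3. After y ≥ 2: [(8,179/9) (8,2) (28/3,2) (12,3) (13,7/2) (13,20) (9,20)]
4. After y ≤ 10: [(8,10) (8,2) (28/3,2) (12,3) (13,7/2) (13,10)]
5. Canonical ring: [(8,2) (28/3,2) (12,3) (13,7/2) (13,10) (8,10)]

Clipped polygon: [(8,2) (28/3,2) (12,3) (13,7/2) (13,10) (8,10)]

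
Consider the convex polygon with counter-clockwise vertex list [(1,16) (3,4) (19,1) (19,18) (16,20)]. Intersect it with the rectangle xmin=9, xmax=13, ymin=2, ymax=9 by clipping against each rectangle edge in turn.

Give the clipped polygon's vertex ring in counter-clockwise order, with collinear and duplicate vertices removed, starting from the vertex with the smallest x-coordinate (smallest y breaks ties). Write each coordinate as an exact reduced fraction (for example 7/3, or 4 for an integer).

1. After x ≥ 9: [(9,272/15) (9,23/8) (19,1) (19,18) (16,20)]
2. After x ≤ 13: [(13,96/5) (9,272/15) (9,23/8) (13,17/8)]
3. After y ≥ 2: [(13,96/5) (9,272/15) (9,23/8) (13,17/8)]
4. After y ≤ 9: [(13,9) (9,9) (9,23/8) (13,17/8)]
5. Canonical ring: [(9,23/8) (13,17/8) (13,9) (9,9)]

Clipped polygon: [(9,23/8) (13,17/8) (13,9) (9,9)]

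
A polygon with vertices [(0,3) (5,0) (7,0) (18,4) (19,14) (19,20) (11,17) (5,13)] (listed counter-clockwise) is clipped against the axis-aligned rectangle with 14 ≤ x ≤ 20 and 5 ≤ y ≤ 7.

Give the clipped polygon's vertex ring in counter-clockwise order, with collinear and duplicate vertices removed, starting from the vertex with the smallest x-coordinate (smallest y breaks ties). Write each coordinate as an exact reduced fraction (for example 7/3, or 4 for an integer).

Clipped polygon: [(14,5) (181/10,5) (183/10,7) (14,7)]

1. After x ≥ 14: [(14,28/11) (18,4) (19,14) (19,20) (14,145/8)]
2. After x ≤ 20: [(14,28/11) (18,4) (19,14) (19,20) (14,145/8)]
3. After y ≥ 5: [(14,5) (181/10,5) (19,14) (19,20) (14,145/8)]
4. After y ≤ 7: [(14,7) (14,5) (181/10,5) (183/10,7)]
5. Canonical ring: [(14,5) (181/10,5) (183/10,7) (14,7)]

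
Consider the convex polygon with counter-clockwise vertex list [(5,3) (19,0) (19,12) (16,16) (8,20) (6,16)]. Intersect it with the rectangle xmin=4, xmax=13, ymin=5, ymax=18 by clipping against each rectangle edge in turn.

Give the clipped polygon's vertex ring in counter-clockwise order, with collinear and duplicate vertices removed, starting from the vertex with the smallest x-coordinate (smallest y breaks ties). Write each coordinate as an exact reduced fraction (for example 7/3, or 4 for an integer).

Clipped polygon: [(67/13,5) (13,5) (13,35/2) (12,18) (7,18) (6,16)]

1. After x ≥ 4: [(5,3) (19,0) (19,12) (16,16) (8,20) (6,16)]
2. After x ≤ 13: [(5,3) (13,9/7) (13,35/2) (8,20) (6,16)]
3. After y ≥ 5: [(67/13,5) (13,5) (13,35/2) (8,20) (6,16)]
4. After y ≤ 18: [(67/13,5) (13,5) (13,35/2) (12,18) (7,18) (6,16)]
5. Canonical ring: [(67/13,5) (13,5) (13,35/2) (12,18) (7,18) (6,16)]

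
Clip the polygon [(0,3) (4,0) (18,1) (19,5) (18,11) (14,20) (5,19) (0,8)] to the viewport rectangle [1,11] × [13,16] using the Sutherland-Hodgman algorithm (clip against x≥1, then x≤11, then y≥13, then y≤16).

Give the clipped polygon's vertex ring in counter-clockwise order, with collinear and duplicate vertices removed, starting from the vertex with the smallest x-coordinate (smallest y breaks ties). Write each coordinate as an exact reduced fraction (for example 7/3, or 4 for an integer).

Clipped polygon: [(25/11,13) (11,13) (11,16) (40/11,16)]

1. After x ≥ 1: [(1,9/4) (4,0) (18,1) (19,5) (18,11) (14,20) (5,19) (1,51/5)]
2. After x ≤ 11: [(1,9/4) (4,0) (11,1/2) (11,59/3) (5,19) (1,51/5)]
3. After y ≥ 13: [(11,13) (11,59/3) (5,19) (25/11,13)]
4. After y ≤ 16: [(11,13) (11,16) (40/11,16) (25/11,13)]
5. Canonical ring: [(25/11,13) (11,13) (11,16) (40/11,16)]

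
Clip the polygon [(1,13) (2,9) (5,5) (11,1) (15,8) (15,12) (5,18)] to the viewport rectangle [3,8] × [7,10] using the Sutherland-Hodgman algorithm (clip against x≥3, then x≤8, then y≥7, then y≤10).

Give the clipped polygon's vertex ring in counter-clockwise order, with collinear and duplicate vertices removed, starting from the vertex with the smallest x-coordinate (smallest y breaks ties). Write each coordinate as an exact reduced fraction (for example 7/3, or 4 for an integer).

Clipped polygon: [(3,23/3) (7/2,7) (8,7) (8,10) (3,10)]

1. After x ≥ 3: [(3,31/2) (3,23/3) (5,5) (11,1) (15,8) (15,12) (5,18)]
2. After x ≤ 8: [(3,31/2) (3,23/3) (5,5) (8,3) (8,81/5) (5,18)]
3. After y ≥ 7: [(3,31/2) (3,23/3) (7/2,7) (8,7) (8,81/5) (5,18)]
4. After y ≤ 10: [(3,10) (3,23/3) (7/2,7) (8,7) (8,10)]
5. Canonical ring: [(3,23/3) (7/2,7) (8,7) (8,10) (3,10)]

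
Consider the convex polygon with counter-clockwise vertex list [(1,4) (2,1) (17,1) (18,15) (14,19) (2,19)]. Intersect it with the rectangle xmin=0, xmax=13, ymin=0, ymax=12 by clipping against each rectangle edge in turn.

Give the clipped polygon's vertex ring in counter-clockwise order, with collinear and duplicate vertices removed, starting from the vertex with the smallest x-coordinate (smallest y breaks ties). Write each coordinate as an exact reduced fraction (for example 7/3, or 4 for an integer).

1. After x ≥ 0: [(1,4) (2,1) (17,1) (18,15) (14,19) (2,19)]
2. After x ≤ 13: [(1,4) (2,1) (13,1) (13,19) (2,19)]
3. After y ≥ 0: [(1,4) (2,1) (13,1) (13,19) (2,19)]
4. After y ≤ 12: [(23/15,12) (1,4) (2,1) (13,1) (13,12)]
5. Canonical ring: [(1,4) (2,1) (13,1) (13,12) (23/15,12)]

Clipped polygon: [(1,4) (2,1) (13,1) (13,12) (23/15,12)]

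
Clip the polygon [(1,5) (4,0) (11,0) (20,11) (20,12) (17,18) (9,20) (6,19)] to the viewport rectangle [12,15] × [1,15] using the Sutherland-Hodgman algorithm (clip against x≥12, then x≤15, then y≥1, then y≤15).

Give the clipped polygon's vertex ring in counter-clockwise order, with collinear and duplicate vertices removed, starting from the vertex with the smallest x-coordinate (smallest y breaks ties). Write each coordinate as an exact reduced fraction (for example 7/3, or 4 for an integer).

1. After x ≥ 12: [(12,11/9) (20,11) (20,12) (17,18) (12,77/4)]
2. After x ≤ 15: [(12,11/9) (15,44/9) (15,37/2) (12,77/4)]
3. After y ≥ 1: [(12,11/9) (15,44/9) (15,37/2) (12,77/4)]
4. After y ≤ 15: [(12,15) (12,11/9) (15,44/9) (15,15)]
5. Canonical ring: [(12,11/9) (15,44/9) (15,15) (12,15)]

Clipped polygon: [(12,11/9) (15,44/9) (15,15) (12,15)]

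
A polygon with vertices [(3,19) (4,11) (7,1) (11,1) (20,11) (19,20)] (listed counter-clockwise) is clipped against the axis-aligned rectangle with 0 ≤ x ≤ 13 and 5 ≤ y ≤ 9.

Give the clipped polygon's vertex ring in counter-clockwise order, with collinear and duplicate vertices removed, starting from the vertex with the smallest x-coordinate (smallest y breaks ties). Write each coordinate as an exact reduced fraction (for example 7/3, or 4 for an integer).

Clipped polygon: [(23/5,9) (29/5,5) (13,5) (13,9)]

1. After x ≥ 0: [(3,19) (4,11) (7,1) (11,1) (20,11) (19,20)]
2. After x ≤ 13: [(13,157/8) (3,19) (4,11) (7,1) (11,1) (13,29/9)]
3. After y ≥ 5: [(13,5) (13,157/8) (3,19) (4,11) (29/5,5)]
4. After y ≤ 9: [(13,5) (13,9) (23/5,9) (29/5,5)]
5. Canonical ring: [(23/5,9) (29/5,5) (13,5) (13,9)]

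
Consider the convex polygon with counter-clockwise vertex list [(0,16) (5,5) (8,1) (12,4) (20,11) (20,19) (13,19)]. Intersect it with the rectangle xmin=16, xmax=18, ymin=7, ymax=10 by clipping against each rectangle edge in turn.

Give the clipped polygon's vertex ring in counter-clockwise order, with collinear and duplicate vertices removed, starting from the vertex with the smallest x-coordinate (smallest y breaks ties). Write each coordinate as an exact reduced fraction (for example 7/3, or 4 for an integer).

Clipped polygon: [(16,15/2) (18,37/4) (18,10) (16,10)]

1. After x ≥ 16: [(16,15/2) (20,11) (20,19) (16,19)]
2. After x ≤ 18: [(16,15/2) (18,37/4) (18,19) (16,19)]
3. After y ≥ 7: [(16,15/2) (18,37/4) (18,19) (16,19)]
4. After y ≤ 10: [(16,10) (16,15/2) (18,37/4) (18,10)]
5. Canonical ring: [(16,15/2) (18,37/4) (18,10) (16,10)]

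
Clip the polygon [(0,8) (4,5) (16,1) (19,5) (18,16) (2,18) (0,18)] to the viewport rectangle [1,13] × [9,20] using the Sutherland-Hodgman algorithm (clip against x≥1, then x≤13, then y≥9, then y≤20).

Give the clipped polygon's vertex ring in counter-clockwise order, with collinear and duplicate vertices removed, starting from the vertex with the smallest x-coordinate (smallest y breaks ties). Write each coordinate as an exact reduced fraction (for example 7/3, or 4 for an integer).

Clipped polygon: [(1,9) (13,9) (13,133/8) (2,18) (1,18)]

1. After x ≥ 1: [(1,29/4) (4,5) (16,1) (19,5) (18,16) (2,18) (1,18)]
2. After x ≤ 13: [(1,29/4) (4,5) (13,2) (13,133/8) (2,18) (1,18)]
3. After y ≥ 9: [(1,9) (13,9) (13,133/8) (2,18) (1,18)]
4. After y ≤ 20: [(1,9) (13,9) (13,133/8) (2,18) (1,18)]
5. Canonical ring: [(1,9) (13,9) (13,133/8) (2,18) (1,18)]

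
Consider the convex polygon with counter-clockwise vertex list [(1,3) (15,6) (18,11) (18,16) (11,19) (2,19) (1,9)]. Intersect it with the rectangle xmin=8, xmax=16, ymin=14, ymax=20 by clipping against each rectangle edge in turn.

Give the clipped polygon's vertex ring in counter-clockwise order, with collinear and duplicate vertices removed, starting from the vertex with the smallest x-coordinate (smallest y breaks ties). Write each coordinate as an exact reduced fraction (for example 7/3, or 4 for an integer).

1. After x ≥ 8: [(8,9/2) (15,6) (18,11) (18,16) (11,19) (8,19)]
2. After x ≤ 16: [(8,9/2) (15,6) (16,23/3) (16,118/7) (11,19) (8,19)]
3. After y ≥ 14: [(8,14) (16,14) (16,118/7) (11,19) (8,19)]
4. After y ≤ 20: [(8,14) (16,14) (16,118/7) (11,19) (8,19)]
5. Canonical ring: [(8,14) (16,14) (16,118/7) (11,19) (8,19)]

Clipped polygon: [(8,14) (16,14) (16,118/7) (11,19) (8,19)]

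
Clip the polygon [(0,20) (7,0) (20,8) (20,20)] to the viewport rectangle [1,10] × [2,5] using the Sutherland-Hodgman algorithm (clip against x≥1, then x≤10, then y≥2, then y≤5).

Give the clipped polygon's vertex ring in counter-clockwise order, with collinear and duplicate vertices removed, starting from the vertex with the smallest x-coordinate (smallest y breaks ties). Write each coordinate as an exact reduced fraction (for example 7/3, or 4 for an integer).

Clipped polygon: [(21/4,5) (63/10,2) (10,2) (10,5)]

1. After x ≥ 1: [(1,20) (1,120/7) (7,0) (20,8) (20,20)]
2. After x ≤ 10: [(10,20) (1,20) (1,120/7) (7,0) (10,24/13)]
3. After y ≥ 2: [(10,2) (10,20) (1,20) (1,120/7) (63/10,2)]
4. After y ≤ 5: [(10,2) (10,5) (21/4,5) (63/10,2)]
5. Canonical ring: [(21/4,5) (63/10,2) (10,2) (10,5)]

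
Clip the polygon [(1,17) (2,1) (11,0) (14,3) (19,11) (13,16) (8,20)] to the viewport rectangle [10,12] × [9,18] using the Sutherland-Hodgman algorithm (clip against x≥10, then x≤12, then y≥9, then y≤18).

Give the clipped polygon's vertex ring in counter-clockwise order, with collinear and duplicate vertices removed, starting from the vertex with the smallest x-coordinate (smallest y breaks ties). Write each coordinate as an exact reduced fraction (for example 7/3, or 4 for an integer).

Clipped polygon: [(10,9) (12,9) (12,84/5) (21/2,18) (10,18)]

1. After x ≥ 10: [(10,1/9) (11,0) (14,3) (19,11) (13,16) (10,92/5)]
2. After x ≤ 12: [(10,1/9) (11,0) (12,1) (12,84/5) (10,92/5)]
3. After y ≥ 9: [(10,9) (12,9) (12,84/5) (10,92/5)]
4. After y ≤ 18: [(10,18) (10,9) (12,9) (12,84/5) (21/2,18)]
5. Canonical ring: [(10,9) (12,9) (12,84/5) (21/2,18) (10,18)]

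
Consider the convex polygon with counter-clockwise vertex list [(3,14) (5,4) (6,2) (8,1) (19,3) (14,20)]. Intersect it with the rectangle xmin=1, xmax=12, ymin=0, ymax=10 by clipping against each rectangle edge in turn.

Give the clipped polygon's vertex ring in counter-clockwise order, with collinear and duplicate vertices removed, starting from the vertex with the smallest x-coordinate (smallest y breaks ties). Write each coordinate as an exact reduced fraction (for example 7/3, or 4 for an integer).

Clipped polygon: [(19/5,10) (5,4) (6,2) (8,1) (12,19/11) (12,10)]

1. After x ≥ 1: [(3,14) (5,4) (6,2) (8,1) (19,3) (14,20)]
2. After x ≤ 12: [(12,208/11) (3,14) (5,4) (6,2) (8,1) (12,19/11)]
3. After y ≥ 0: [(12,208/11) (3,14) (5,4) (6,2) (8,1) (12,19/11)]
4. After y ≤ 10: [(12,10) (19/5,10) (5,4) (6,2) (8,1) (12,19/11)]
5. Canonical ring: [(19/5,10) (5,4) (6,2) (8,1) (12,19/11) (12,10)]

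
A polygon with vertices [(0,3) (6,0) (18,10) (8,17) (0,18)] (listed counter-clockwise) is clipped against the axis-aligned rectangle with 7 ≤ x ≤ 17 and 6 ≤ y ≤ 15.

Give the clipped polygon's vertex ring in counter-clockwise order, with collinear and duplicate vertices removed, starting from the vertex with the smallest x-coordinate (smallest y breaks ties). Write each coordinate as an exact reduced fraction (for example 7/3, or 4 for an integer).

1. After x ≥ 7: [(7,5/6) (18,10) (8,17) (7,137/8)]
2. After x ≤ 17: [(7,5/6) (17,55/6) (17,107/10) (8,17) (7,137/8)]
3. After y ≥ 6: [(7,6) (66/5,6) (17,55/6) (17,107/10) (8,17) (7,137/8)]
4. After y ≤ 15: [(7,15) (7,6) (66/5,6) (17,55/6) (17,107/10) (76/7,15)]
5. Canonical ring: [(7,6) (66/5,6) (17,55/6) (17,107/10) (76/7,15) (7,15)]

Clipped polygon: [(7,6) (66/5,6) (17,55/6) (17,107/10) (76/7,15) (7,15)]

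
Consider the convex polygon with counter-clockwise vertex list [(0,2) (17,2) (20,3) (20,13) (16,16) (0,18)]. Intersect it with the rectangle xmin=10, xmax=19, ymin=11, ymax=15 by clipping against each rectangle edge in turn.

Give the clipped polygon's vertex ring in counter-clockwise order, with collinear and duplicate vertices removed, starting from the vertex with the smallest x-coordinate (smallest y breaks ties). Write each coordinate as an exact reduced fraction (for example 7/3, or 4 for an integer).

Clipped polygon: [(10,11) (19,11) (19,55/4) (52/3,15) (10,15)]

1. After x ≥ 10: [(10,2) (17,2) (20,3) (20,13) (16,16) (10,67/4)]
2. After x ≤ 19: [(10,2) (17,2) (19,8/3) (19,55/4) (16,16) (10,67/4)]
3. After y ≥ 11: [(10,11) (19,11) (19,55/4) (16,16) (10,67/4)]
4. After y ≤ 15: [(10,15) (10,11) (19,11) (19,55/4) (52/3,15)]
5. Canonical ring: [(10,11) (19,11) (19,55/4) (52/3,15) (10,15)]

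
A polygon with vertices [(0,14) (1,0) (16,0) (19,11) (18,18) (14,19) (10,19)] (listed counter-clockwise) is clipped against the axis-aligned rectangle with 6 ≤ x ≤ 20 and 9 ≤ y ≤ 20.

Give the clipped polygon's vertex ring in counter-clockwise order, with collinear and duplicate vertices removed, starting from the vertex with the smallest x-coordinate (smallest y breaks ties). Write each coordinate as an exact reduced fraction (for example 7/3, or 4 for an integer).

Clipped polygon: [(6,9) (203/11,9) (19,11) (18,18) (14,19) (10,19) (6,17)]

1. After x ≥ 6: [(6,17) (6,0) (16,0) (19,11) (18,18) (14,19) (10,19)]
2. After x ≤ 20: [(6,17) (6,0) (16,0) (19,11) (18,18) (14,19) (10,19)]
3. After y ≥ 9: [(6,17) (6,9) (203/11,9) (19,11) (18,18) (14,19) (10,19)]
4. After y ≤ 20: [(6,17) (6,9) (203/11,9) (19,11) (18,18) (14,19) (10,19)]
5. Canonical ring: [(6,9) (203/11,9) (19,11) (18,18) (14,19) (10,19) (6,17)]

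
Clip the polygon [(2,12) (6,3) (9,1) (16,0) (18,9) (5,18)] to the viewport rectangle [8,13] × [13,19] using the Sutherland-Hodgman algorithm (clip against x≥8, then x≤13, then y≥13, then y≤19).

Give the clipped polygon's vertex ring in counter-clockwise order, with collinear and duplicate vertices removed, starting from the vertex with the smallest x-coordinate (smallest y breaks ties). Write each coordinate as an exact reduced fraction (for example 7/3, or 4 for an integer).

Clipped polygon: [(8,13) (110/9,13) (8,207/13)]

1. After x ≥ 8: [(8,5/3) (9,1) (16,0) (18,9) (8,207/13)]
2. After x ≤ 13: [(8,5/3) (9,1) (13,3/7) (13,162/13) (8,207/13)]
3. After y ≥ 13: [(8,13) (110/9,13) (8,207/13)]
4. After y ≤ 19: [(8,13) (110/9,13) (8,207/13)]
5. Canonical ring: [(8,13) (110/9,13) (8,207/13)]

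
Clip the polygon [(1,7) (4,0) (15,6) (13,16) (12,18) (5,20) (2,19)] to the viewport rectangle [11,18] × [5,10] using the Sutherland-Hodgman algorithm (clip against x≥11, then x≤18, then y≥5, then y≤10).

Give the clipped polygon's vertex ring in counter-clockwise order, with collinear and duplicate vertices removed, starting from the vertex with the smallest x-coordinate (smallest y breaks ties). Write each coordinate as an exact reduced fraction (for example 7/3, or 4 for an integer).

1. After x ≥ 11: [(11,42/11) (15,6) (13,16) (12,18) (11,128/7)]
2. After x ≤ 18: [(11,42/11) (15,6) (13,16) (12,18) (11,128/7)]
3. After y ≥ 5: [(11,5) (79/6,5) (15,6) (13,16) (12,18) (11,128/7)]
4. After y ≤ 10: [(11,10) (11,5) (79/6,5) (15,6) (71/5,10)]
5. Canonical ring: [(11,5) (79/6,5) (15,6) (71/5,10) (11,10)]

Clipped polygon: [(11,5) (79/6,5) (15,6) (71/5,10) (11,10)]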